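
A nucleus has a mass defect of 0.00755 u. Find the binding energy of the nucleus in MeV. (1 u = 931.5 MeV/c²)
B.E. = Δm × 931.5 = 7.033 MeV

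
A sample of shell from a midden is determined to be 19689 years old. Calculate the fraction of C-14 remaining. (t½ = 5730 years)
N/N₀ = (1/2)^(t/t½) = 0.09239 = 9.24%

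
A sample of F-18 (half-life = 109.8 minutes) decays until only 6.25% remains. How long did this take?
t = t½ × log₂(N₀/N) = 439.2 minutes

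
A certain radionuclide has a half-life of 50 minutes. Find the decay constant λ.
λ = ln(2)/t½ = 0.01386 minute⁻¹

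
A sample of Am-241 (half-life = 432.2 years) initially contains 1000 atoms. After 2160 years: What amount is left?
N = N₀(1/2)^(t/t½) = 31.3 atoms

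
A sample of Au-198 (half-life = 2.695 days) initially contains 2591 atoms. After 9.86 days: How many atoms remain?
N = N₀(1/2)^(t/t½) = 205.2 atoms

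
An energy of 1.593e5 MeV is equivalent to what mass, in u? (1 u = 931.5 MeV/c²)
m = E/c² = 171 u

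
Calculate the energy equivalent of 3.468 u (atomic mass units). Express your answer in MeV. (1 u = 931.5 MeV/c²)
E = mc² = 3230 MeV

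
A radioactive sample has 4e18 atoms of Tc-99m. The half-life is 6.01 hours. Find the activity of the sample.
A = λN = 4.613e17 decays/hour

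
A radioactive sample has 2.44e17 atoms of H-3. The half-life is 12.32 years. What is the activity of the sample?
A = λN = 1.373e16 decays/year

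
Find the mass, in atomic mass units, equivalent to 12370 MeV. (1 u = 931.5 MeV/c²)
m = E/c² = 13.28 u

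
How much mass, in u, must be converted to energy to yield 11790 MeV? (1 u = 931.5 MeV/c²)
m = E/c² = 12.66 u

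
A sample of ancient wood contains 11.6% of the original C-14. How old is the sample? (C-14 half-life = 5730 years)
Age = t½ × log₂(1/ratio) = 17810 years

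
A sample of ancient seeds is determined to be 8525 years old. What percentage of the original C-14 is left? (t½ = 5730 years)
N/N₀ = (1/2)^(t/t½) = 0.3566 = 35.7%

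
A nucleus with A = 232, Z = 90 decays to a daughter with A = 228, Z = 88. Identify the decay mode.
ΔA = -4, ΔZ = -2 ⇒ alpha decay (α)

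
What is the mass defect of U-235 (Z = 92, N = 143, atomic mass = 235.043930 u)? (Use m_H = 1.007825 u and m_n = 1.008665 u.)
Δm = Z·m_H + N·m_n − M = 1.915 u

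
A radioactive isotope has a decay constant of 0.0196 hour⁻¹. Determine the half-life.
t½ = ln(2)/λ = 35.36 hours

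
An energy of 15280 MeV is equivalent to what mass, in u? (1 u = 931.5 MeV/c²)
m = E/c² = 16.4 u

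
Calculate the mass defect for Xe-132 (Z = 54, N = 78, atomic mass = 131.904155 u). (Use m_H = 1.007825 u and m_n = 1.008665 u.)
Δm = Z·m_H + N·m_n − M = 1.194 u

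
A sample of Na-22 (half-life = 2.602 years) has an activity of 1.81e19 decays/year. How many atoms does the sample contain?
N = A/λ = 6.795e19 atoms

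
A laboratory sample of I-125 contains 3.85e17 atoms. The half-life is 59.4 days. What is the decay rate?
A = λN = 4.493e15 decays/day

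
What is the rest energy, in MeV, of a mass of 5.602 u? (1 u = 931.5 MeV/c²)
E = mc² = 5218 MeV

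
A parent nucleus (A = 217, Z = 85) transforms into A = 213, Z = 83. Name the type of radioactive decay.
ΔA = -4, ΔZ = -2 ⇒ alpha decay (α)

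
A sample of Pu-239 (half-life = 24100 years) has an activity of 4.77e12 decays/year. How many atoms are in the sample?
N = A/λ = 1.658e17 atoms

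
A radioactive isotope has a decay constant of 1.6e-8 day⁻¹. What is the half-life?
t½ = ln(2)/λ = 4.332e7 days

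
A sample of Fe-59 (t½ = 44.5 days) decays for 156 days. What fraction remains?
N/N₀ = (1/2)^(t/t½) = 0.08804 = 8.8%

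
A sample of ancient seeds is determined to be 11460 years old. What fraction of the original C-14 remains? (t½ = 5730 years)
N/N₀ = (1/2)^(t/t½) = 0.25 = 25%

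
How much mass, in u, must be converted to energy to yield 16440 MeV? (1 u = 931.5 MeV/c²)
m = E/c² = 17.65 u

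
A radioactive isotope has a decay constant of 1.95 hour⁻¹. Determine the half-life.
t½ = ln(2)/λ = 0.3555 hours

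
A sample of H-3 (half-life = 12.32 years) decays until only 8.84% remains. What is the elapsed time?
t = t½ × log₂(N₀/N) = 43.12 years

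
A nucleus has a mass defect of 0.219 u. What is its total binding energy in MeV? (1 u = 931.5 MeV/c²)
B.E. = Δm × 931.5 = 204 MeV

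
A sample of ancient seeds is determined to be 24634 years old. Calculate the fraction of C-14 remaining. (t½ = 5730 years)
N/N₀ = (1/2)^(t/t½) = 0.0508 = 5.08%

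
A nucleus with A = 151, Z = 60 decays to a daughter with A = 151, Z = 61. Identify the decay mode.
ΔA = 0, ΔZ = +1 ⇒ beta-minus decay (β⁻)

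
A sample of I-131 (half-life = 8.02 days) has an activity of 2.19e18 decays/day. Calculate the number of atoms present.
N = A/λ = 2.534e19 atoms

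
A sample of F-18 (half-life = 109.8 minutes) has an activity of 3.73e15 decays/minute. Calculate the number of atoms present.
N = A/λ = 5.909e17 atoms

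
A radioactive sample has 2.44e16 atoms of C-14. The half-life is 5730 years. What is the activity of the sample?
A = λN = 2.952e12 decays/year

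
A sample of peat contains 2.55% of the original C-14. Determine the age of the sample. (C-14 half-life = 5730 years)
Age = t½ × log₂(1/ratio) = 30330 years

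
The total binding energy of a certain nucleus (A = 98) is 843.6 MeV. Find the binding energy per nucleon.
B.E./A = 843.6/98 = 8.608 MeV/nucleon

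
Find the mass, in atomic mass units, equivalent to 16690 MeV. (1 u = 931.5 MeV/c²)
m = E/c² = 17.92 u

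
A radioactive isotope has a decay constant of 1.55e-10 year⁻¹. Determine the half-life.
t½ = ln(2)/λ = 4.472e9 years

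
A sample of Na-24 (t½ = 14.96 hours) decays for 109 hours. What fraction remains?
N/N₀ = (1/2)^(t/t½) = 0.006407 = 0.641%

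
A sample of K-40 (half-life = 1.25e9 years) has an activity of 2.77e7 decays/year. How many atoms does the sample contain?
N = A/λ = 4.995e16 atoms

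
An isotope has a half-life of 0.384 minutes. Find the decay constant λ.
λ = ln(2)/t½ = 1.805 minute⁻¹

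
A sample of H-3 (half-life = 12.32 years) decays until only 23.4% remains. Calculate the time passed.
t = t½ × log₂(N₀/N) = 25.82 years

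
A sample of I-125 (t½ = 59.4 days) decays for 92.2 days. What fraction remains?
N/N₀ = (1/2)^(t/t½) = 0.341 = 34.1%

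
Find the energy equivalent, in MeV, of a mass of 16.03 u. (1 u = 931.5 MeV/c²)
E = mc² = 14930 MeV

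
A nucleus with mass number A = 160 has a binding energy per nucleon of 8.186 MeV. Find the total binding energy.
B.E. = 8.186 × 160 = 1310 MeV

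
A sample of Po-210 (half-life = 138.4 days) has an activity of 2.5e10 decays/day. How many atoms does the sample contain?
N = A/λ = 4.992e12 atoms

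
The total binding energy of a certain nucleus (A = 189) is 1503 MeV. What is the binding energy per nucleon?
B.E./A = 1503/189 = 7.952 MeV/nucleon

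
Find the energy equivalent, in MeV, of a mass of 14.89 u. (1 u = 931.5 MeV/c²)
E = mc² = 13870 MeV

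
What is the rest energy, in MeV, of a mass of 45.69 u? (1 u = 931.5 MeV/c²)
E = mc² = 42560 MeV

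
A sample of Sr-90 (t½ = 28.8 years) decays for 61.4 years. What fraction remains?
N/N₀ = (1/2)^(t/t½) = 0.2282 = 22.8%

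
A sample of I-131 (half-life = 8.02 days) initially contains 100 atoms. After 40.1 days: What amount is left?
N = N₀(1/2)^(t/t½) = 3.125 atoms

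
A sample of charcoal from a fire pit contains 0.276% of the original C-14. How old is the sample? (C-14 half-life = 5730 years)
Age = t½ × log₂(1/ratio) = 48710 years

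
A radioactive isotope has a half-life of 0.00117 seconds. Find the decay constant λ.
λ = ln(2)/t½ = 592.4 second⁻¹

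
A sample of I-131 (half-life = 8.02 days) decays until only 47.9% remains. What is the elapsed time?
t = t½ × log₂(N₀/N) = 8.516 days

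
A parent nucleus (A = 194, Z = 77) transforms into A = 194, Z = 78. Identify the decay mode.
ΔA = 0, ΔZ = +1 ⇒ beta-minus decay (β⁻)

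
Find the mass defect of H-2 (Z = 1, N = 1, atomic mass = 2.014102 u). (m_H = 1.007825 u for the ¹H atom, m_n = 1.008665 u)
Δm = Z·m_H + N·m_n − M = 0.002388 u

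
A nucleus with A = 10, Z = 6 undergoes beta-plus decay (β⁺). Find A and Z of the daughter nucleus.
Daughter: A = 10, Z = 5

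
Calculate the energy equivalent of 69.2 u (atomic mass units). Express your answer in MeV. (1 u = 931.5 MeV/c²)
E = mc² = 64460 MeV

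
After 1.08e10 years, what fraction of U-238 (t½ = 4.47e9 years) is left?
N/N₀ = (1/2)^(t/t½) = 0.1874 = 18.7%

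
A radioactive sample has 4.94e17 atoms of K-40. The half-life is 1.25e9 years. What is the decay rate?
A = λN = 2.739e8 decays/year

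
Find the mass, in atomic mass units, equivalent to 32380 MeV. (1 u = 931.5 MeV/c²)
m = E/c² = 34.76 u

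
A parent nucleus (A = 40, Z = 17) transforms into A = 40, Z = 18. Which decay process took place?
ΔA = 0, ΔZ = +1 ⇒ beta-minus decay (β⁻)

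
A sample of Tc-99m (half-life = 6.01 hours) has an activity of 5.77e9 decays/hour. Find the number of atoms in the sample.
N = A/λ = 5.003e10 atoms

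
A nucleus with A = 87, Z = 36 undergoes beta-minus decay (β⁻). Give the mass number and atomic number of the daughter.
Daughter: A = 87, Z = 37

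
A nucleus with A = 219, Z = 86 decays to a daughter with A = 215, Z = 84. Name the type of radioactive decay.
ΔA = -4, ΔZ = -2 ⇒ alpha decay (α)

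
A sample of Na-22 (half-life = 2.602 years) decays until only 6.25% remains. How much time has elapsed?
t = t½ × log₂(N₀/N) = 10.41 years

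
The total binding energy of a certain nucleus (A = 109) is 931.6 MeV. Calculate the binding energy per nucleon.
B.E./A = 931.6/109 = 8.547 MeV/nucleon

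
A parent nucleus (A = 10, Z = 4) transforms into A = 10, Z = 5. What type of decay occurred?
ΔA = 0, ΔZ = +1 ⇒ beta-minus decay (β⁻)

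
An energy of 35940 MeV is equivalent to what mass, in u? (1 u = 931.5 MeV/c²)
m = E/c² = 38.58 u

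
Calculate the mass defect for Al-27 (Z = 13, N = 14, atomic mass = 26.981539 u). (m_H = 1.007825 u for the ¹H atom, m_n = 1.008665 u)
Δm = Z·m_H + N·m_n − M = 0.2415 u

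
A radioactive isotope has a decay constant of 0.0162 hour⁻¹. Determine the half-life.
t½ = ln(2)/λ = 42.79 hours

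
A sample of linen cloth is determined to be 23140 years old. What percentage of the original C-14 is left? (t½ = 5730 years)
N/N₀ = (1/2)^(t/t½) = 0.06086 = 6.09%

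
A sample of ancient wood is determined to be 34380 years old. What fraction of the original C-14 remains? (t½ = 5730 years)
N/N₀ = (1/2)^(t/t½) = 0.01562 = 1.56%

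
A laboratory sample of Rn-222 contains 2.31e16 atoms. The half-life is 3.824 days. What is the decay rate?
A = λN = 4.187e15 decays/day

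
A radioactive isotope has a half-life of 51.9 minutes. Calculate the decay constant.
λ = ln(2)/t½ = 0.01336 minute⁻¹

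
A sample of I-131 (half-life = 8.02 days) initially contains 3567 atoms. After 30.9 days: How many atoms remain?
N = N₀(1/2)^(t/t½) = 246.9 atoms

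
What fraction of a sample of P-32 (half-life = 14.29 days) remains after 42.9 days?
N/N₀ = (1/2)^(t/t½) = 0.1248 = 12.5%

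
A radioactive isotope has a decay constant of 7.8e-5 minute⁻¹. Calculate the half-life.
t½ = ln(2)/λ = 8887 minutes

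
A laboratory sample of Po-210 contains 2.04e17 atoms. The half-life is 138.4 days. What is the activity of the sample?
A = λN = 1.022e15 decays/day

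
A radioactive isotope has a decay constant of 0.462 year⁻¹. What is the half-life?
t½ = ln(2)/λ = 1.5 years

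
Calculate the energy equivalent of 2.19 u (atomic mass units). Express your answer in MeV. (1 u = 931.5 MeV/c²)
E = mc² = 2040 MeV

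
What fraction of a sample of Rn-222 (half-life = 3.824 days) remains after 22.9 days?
N/N₀ = (1/2)^(t/t½) = 0.01575 = 1.58%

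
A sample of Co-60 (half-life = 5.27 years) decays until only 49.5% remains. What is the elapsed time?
t = t½ × log₂(N₀/N) = 5.346 years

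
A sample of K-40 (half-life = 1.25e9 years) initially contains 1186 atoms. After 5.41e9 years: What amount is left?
N = N₀(1/2)^(t/t½) = 59.05 atoms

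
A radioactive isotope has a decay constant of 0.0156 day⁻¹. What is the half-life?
t½ = ln(2)/λ = 44.43 days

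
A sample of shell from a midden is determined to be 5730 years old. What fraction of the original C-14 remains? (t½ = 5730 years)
N/N₀ = (1/2)^(t/t½) = 0.5 = 50%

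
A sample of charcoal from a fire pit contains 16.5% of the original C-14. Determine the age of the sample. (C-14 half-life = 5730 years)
Age = t½ × log₂(1/ratio) = 14890 years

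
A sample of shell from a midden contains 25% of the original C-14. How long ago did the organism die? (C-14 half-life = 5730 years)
Age = t½ × log₂(1/ratio) = 11460 years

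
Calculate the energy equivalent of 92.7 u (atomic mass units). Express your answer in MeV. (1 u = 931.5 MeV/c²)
E = mc² = 86350 MeV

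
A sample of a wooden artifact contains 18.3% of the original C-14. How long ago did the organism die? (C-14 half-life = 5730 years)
Age = t½ × log₂(1/ratio) = 14040 years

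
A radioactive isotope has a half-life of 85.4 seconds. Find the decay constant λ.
λ = ln(2)/t½ = 0.008116 second⁻¹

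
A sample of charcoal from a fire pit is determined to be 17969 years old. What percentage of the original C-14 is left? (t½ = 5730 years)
N/N₀ = (1/2)^(t/t½) = 0.1138 = 11.4%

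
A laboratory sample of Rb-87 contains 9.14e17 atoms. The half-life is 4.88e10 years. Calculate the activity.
A = λN = 1.298e7 decays/year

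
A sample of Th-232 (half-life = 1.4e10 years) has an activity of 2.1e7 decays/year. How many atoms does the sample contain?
N = A/λ = 4.242e17 atoms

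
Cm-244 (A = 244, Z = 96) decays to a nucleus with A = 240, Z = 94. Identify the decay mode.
ΔA = -4, ΔZ = -2 ⇒ alpha decay (α)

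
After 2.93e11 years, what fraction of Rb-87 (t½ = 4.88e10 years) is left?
N/N₀ = (1/2)^(t/t½) = 0.01558 = 1.56%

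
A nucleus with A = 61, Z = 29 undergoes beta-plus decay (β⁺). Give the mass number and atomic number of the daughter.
Daughter: A = 61, Z = 28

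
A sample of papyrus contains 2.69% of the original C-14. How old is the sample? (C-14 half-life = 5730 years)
Age = t½ × log₂(1/ratio) = 29890 years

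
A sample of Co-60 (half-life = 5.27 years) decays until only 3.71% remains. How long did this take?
t = t½ × log₂(N₀/N) = 25.05 years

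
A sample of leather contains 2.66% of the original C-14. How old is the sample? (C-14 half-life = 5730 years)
Age = t½ × log₂(1/ratio) = 29980 years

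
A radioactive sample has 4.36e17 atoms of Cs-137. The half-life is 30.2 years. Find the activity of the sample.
A = λN = 1.001e16 decays/year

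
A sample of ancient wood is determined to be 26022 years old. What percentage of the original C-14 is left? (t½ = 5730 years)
N/N₀ = (1/2)^(t/t½) = 0.04295 = 4.29%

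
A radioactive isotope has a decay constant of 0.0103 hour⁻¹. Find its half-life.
t½ = ln(2)/λ = 67.3 hours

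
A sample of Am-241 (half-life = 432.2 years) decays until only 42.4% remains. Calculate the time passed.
t = t½ × log₂(N₀/N) = 535 years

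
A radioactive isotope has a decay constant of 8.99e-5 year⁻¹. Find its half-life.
t½ = ln(2)/λ = 7710 years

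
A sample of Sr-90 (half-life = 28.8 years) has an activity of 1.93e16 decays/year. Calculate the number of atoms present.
N = A/λ = 8.019e17 atoms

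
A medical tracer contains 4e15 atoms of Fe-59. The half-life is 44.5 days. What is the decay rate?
A = λN = 6.231e13 decays/day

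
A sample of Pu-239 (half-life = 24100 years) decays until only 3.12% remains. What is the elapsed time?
t = t½ × log₂(N₀/N) = 1.206e5 years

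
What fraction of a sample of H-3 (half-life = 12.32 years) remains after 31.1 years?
N/N₀ = (1/2)^(t/t½) = 0.1738 = 17.4%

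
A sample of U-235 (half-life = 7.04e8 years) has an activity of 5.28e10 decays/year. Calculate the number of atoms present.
N = A/λ = 5.363e19 atoms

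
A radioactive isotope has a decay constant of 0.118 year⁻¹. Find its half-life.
t½ = ln(2)/λ = 5.874 years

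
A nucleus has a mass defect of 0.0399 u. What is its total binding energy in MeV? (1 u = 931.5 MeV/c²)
B.E. = Δm × 931.5 = 37.17 MeV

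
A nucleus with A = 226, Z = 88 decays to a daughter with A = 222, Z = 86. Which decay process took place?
ΔA = -4, ΔZ = -2 ⇒ alpha decay (α)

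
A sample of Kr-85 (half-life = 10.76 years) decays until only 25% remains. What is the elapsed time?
t = t½ × log₂(N₀/N) = 21.52 years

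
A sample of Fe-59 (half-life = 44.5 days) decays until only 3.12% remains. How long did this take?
t = t½ × log₂(N₀/N) = 222.6 days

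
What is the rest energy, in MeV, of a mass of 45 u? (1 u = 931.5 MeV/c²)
E = mc² = 41920 MeV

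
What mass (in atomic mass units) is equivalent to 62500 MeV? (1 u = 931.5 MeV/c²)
m = E/c² = 67.1 u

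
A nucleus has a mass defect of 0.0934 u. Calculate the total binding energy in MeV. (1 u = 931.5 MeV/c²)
B.E. = Δm × 931.5 = 87 MeV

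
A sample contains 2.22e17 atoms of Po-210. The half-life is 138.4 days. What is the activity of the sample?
A = λN = 1.112e15 decays/day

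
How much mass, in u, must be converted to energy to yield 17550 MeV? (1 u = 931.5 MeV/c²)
m = E/c² = 18.84 u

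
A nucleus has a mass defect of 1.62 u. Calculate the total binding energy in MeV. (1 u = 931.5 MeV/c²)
B.E. = Δm × 931.5 = 1509 MeV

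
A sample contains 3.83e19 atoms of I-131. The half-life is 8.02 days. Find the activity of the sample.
A = λN = 3.31e18 decays/day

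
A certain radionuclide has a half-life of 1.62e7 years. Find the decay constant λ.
λ = ln(2)/t½ = 4.279e-8 year⁻¹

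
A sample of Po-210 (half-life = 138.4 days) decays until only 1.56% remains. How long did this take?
t = t½ × log₂(N₀/N) = 830.7 days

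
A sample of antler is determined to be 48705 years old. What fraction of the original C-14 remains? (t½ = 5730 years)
N/N₀ = (1/2)^(t/t½) = 0.002762 = 0.276%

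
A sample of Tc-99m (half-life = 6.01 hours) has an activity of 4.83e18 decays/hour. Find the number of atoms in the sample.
N = A/λ = 4.188e19 atoms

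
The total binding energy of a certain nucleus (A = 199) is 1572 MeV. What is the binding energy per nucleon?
B.E./A = 1572/199 = 7.899 MeV/nucleon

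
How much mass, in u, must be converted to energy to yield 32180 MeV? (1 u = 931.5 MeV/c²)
m = E/c² = 34.55 u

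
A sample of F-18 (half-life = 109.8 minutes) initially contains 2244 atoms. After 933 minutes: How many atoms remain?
N = N₀(1/2)^(t/t½) = 6.21 atoms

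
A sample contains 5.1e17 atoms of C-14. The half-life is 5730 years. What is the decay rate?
A = λN = 6.169e13 decays/year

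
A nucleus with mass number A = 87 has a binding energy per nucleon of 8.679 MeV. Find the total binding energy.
B.E. = 8.679 × 87 = 755.1 MeV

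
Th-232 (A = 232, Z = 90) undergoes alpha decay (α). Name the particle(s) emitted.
α particle = ⁴₂He (2 protons + 2 neutrons)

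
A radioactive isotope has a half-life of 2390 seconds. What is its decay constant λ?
λ = ln(2)/t½ = 2.9e-4 second⁻¹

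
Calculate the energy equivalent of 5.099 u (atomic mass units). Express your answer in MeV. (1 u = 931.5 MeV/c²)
E = mc² = 4750 MeV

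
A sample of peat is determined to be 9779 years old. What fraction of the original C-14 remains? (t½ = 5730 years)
N/N₀ = (1/2)^(t/t½) = 0.3064 = 30.6%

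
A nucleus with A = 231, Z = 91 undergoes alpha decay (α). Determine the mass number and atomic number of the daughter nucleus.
Daughter: A = 227, Z = 89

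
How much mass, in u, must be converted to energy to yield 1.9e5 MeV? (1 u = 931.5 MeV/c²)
m = E/c² = 204 u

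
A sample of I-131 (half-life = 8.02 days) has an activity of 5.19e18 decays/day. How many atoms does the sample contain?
N = A/λ = 6.005e19 atoms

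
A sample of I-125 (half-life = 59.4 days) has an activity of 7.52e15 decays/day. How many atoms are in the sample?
N = A/λ = 6.444e17 atoms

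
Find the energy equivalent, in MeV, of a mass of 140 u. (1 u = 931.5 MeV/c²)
E = mc² = 1.304e5 MeV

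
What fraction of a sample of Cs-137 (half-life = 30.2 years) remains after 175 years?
N/N₀ = (1/2)^(t/t½) = 0.01801 = 1.8%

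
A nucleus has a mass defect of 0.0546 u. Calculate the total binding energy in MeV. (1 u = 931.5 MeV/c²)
B.E. = Δm × 931.5 = 50.86 MeV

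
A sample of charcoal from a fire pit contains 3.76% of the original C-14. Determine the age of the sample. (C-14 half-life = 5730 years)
Age = t½ × log₂(1/ratio) = 27120 years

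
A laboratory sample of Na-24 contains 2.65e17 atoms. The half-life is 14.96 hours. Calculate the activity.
A = λN = 1.228e16 decays/hour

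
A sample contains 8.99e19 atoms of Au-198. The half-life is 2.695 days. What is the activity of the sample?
A = λN = 2.312e19 decays/day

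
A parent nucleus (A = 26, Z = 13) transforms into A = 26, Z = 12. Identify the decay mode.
ΔA = 0, ΔZ = -1 ⇒ beta-plus decay (β⁺) or electron capture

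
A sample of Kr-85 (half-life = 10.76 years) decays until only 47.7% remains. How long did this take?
t = t½ × log₂(N₀/N) = 11.49 years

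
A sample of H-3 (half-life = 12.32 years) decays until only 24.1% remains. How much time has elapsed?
t = t½ × log₂(N₀/N) = 25.29 years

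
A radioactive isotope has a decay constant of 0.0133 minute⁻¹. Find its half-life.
t½ = ln(2)/λ = 52.12 minutes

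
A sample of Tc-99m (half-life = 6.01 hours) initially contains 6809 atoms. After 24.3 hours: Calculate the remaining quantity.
N = N₀(1/2)^(t/t½) = 413 atoms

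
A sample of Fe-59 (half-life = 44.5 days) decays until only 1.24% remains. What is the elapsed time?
t = t½ × log₂(N₀/N) = 281.8 days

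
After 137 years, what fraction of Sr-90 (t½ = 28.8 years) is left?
N/N₀ = (1/2)^(t/t½) = 0.03698 = 3.7%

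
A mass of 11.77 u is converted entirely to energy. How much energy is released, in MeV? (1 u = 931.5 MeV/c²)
E = mc² = 10960 MeV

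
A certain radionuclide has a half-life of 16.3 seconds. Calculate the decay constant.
λ = ln(2)/t½ = 0.04252 second⁻¹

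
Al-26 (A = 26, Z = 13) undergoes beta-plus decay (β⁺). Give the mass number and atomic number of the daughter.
Daughter: A = 26, Z = 12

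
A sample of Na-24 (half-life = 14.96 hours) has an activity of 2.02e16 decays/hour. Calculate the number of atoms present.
N = A/λ = 4.36e17 atoms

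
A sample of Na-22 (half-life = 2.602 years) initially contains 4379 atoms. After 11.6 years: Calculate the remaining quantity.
N = N₀(1/2)^(t/t½) = 199.2 atoms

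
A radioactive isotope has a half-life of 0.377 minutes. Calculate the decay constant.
λ = ln(2)/t½ = 1.839 minute⁻¹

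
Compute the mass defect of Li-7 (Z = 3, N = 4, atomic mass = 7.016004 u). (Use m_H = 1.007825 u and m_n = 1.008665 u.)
Δm = Z·m_H + N·m_n − M = 0.04213 u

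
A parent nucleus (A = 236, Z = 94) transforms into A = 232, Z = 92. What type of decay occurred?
ΔA = -4, ΔZ = -2 ⇒ alpha decay (α)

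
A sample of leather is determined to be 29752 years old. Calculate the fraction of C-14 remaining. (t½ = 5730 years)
N/N₀ = (1/2)^(t/t½) = 0.02735 = 2.73%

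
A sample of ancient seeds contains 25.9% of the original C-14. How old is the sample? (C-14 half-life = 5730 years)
Age = t½ × log₂(1/ratio) = 11170 years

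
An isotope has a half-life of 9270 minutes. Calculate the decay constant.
λ = ln(2)/t½ = 7.477e-5 minute⁻¹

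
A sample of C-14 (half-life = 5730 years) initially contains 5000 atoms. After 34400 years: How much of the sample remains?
N = N₀(1/2)^(t/t½) = 77.94 atoms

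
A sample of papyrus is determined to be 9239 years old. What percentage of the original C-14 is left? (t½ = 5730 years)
N/N₀ = (1/2)^(t/t½) = 0.3271 = 32.7%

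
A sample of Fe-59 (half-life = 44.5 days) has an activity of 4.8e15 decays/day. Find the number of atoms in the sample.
N = A/λ = 3.082e17 atoms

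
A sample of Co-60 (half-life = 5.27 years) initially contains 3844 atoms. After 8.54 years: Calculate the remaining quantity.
N = N₀(1/2)^(t/t½) = 1250 atoms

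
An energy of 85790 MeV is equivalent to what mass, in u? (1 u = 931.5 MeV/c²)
m = E/c² = 92.1 u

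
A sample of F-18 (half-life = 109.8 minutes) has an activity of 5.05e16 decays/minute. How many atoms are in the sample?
N = A/λ = 8e18 atoms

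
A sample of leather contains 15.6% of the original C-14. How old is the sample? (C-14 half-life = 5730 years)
Age = t½ × log₂(1/ratio) = 15360 years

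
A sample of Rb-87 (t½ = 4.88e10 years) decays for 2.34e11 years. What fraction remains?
N/N₀ = (1/2)^(t/t½) = 0.03602 = 3.6%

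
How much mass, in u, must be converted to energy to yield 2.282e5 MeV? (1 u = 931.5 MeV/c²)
m = E/c² = 245 u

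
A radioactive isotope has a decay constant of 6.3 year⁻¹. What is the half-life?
t½ = ln(2)/λ = 0.11 years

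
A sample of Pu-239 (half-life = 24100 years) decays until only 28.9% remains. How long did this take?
t = t½ × log₂(N₀/N) = 43160 years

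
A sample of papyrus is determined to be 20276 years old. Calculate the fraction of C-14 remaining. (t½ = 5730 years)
N/N₀ = (1/2)^(t/t½) = 0.08606 = 8.61%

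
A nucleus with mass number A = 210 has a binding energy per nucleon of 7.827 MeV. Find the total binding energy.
B.E. = 7.827 × 210 = 1644 MeV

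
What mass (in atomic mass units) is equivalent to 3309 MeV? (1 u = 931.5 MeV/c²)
m = E/c² = 3.552 u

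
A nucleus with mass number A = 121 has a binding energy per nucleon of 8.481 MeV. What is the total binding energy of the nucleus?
B.E. = 8.481 × 121 = 1026 MeV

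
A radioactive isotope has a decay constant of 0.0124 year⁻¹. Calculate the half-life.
t½ = ln(2)/λ = 55.9 years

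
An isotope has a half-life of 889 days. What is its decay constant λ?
λ = ln(2)/t½ = 7.797e-4 day⁻¹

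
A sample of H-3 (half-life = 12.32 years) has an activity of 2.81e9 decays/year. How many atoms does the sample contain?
N = A/λ = 4.994e10 atoms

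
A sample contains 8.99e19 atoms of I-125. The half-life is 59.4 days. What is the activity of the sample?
A = λN = 1.049e18 decays/day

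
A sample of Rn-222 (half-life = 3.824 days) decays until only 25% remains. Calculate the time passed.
t = t½ × log₂(N₀/N) = 7.648 days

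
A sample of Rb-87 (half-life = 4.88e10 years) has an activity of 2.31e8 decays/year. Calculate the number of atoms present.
N = A/λ = 1.626e19 atoms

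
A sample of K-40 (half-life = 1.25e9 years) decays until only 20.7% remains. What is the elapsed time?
t = t½ × log₂(N₀/N) = 2.84e9 years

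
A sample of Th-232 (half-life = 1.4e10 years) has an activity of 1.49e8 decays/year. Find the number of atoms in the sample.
N = A/λ = 3.009e18 atoms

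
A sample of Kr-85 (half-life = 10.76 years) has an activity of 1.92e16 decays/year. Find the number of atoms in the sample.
N = A/λ = 2.98e17 atoms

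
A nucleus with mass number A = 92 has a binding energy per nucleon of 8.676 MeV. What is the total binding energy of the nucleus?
B.E. = 8.676 × 92 = 798.2 MeV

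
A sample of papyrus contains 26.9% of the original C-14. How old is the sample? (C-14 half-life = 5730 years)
Age = t½ × log₂(1/ratio) = 10850 years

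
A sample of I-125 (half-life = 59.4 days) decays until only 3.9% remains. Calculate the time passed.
t = t½ × log₂(N₀/N) = 278 days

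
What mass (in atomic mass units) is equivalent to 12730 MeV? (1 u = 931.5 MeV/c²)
m = E/c² = 13.67 u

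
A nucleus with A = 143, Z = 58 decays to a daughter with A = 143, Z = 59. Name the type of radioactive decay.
ΔA = 0, ΔZ = +1 ⇒ beta-minus decay (β⁻)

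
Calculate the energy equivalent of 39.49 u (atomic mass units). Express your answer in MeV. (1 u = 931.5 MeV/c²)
E = mc² = 36780 MeV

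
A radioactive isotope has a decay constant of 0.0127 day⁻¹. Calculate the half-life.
t½ = ln(2)/λ = 54.58 days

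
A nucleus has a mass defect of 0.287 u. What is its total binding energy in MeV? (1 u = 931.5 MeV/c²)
B.E. = Δm × 931.5 = 267.3 MeV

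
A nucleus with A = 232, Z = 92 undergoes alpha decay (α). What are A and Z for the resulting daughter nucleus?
Daughter: A = 228, Z = 90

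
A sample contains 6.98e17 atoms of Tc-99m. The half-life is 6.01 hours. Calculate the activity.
A = λN = 8.05e16 decays/hour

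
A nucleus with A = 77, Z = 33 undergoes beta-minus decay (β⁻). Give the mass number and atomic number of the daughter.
Daughter: A = 77, Z = 34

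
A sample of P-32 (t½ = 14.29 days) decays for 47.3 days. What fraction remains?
N/N₀ = (1/2)^(t/t½) = 0.1008 = 10.1%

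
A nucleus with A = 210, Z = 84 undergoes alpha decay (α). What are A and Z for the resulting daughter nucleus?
Daughter: A = 206, Z = 82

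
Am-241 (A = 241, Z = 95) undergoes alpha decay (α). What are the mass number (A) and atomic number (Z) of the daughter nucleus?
Daughter: A = 237, Z = 93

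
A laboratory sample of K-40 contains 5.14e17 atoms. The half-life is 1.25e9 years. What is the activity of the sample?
A = λN = 2.85e8 decays/year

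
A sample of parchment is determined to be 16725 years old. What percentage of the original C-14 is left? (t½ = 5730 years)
N/N₀ = (1/2)^(t/t½) = 0.1322 = 13.2%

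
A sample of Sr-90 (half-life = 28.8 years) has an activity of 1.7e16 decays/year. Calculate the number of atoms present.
N = A/λ = 7.063e17 atoms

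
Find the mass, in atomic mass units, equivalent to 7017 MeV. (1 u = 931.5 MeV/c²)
m = E/c² = 7.533 u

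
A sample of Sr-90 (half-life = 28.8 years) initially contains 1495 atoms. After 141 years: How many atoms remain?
N = N₀(1/2)^(t/t½) = 50.22 atoms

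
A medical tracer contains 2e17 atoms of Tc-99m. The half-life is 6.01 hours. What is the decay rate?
A = λN = 2.307e16 decays/hour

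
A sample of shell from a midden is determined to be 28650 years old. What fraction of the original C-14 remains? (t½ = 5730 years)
N/N₀ = (1/2)^(t/t½) = 0.03125 = 3.12%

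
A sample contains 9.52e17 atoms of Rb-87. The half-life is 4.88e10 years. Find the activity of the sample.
A = λN = 1.352e7 decays/year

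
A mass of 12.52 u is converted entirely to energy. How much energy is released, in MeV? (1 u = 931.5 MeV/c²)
E = mc² = 11660 MeV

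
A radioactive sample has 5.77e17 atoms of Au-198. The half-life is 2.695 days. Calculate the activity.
A = λN = 1.484e17 decays/day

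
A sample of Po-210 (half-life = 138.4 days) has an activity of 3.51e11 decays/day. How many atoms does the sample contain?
N = A/λ = 7.008e13 atoms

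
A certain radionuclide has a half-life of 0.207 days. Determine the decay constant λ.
λ = ln(2)/t½ = 3.349 day⁻¹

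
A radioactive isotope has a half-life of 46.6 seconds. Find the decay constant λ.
λ = ln(2)/t½ = 0.01487 second⁻¹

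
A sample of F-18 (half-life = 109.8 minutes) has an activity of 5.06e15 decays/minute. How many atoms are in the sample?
N = A/λ = 8.015e17 atoms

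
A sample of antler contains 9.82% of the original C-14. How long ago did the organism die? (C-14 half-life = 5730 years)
Age = t½ × log₂(1/ratio) = 19180 years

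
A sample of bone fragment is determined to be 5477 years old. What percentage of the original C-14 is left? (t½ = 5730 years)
N/N₀ = (1/2)^(t/t½) = 0.5155 = 51.6%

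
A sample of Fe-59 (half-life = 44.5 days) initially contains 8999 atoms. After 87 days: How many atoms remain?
N = N₀(1/2)^(t/t½) = 2321 atoms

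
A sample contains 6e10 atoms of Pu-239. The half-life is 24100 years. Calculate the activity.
A = λN = 1.726e6 decays/year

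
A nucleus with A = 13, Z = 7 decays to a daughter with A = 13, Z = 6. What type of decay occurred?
ΔA = 0, ΔZ = -1 ⇒ beta-plus decay (β⁺) or electron capture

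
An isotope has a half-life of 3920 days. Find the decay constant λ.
λ = ln(2)/t½ = 1.768e-4 day⁻¹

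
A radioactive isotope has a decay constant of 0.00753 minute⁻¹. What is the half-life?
t½ = ln(2)/λ = 92.05 minutes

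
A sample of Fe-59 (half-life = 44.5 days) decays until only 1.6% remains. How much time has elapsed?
t = t½ × log₂(N₀/N) = 265.5 days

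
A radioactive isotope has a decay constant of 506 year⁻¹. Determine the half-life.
t½ = ln(2)/λ = 0.00137 years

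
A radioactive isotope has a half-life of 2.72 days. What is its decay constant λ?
λ = ln(2)/t½ = 0.2548 day⁻¹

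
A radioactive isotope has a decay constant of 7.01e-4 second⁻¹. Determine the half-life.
t½ = ln(2)/λ = 988.8 seconds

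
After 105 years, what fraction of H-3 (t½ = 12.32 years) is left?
N/N₀ = (1/2)^(t/t½) = 0.002719 = 0.272%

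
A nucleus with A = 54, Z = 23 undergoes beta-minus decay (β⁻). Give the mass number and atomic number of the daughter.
Daughter: A = 54, Z = 24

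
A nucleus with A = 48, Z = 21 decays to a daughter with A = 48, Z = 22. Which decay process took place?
ΔA = 0, ΔZ = +1 ⇒ beta-minus decay (β⁻)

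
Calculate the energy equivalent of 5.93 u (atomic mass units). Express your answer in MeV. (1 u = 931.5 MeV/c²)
E = mc² = 5524 MeV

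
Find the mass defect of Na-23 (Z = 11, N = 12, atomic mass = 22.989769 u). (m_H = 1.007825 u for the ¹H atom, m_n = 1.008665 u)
Δm = Z·m_H + N·m_n − M = 0.2003 u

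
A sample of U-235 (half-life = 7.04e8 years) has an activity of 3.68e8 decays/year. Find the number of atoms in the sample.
N = A/λ = 3.738e17 atoms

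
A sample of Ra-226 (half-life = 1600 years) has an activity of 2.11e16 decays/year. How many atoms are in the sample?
N = A/λ = 4.871e19 atoms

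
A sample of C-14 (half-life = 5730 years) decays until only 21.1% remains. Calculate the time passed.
t = t½ × log₂(N₀/N) = 12860 years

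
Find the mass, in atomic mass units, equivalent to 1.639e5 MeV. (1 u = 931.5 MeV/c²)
m = E/c² = 176 u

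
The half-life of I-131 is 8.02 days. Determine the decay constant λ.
λ = ln(2)/t½ = 0.08643 day⁻¹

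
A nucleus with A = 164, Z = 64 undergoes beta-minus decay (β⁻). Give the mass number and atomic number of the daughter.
Daughter: A = 164, Z = 65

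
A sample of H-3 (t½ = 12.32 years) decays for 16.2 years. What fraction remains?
N/N₀ = (1/2)^(t/t½) = 0.4019 = 40.2%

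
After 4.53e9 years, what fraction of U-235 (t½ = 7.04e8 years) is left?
N/N₀ = (1/2)^(t/t½) = 0.01156 = 1.16%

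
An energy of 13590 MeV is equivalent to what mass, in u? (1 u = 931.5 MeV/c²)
m = E/c² = 14.59 u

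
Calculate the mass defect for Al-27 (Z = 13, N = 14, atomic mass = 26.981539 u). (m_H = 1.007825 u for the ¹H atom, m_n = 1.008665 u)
Δm = Z·m_H + N·m_n − M = 0.2415 u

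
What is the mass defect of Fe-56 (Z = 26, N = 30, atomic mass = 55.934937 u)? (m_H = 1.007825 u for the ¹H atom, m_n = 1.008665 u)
Δm = Z·m_H + N·m_n − M = 0.5285 u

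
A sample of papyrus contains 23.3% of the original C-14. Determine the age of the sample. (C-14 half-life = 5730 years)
Age = t½ × log₂(1/ratio) = 12040 years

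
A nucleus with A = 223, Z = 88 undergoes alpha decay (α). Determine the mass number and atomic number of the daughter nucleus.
Daughter: A = 219, Z = 86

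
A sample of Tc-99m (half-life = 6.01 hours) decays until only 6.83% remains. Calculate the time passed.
t = t½ × log₂(N₀/N) = 23.27 hours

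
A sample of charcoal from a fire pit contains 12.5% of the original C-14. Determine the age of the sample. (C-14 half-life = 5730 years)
Age = t½ × log₂(1/ratio) = 17190 years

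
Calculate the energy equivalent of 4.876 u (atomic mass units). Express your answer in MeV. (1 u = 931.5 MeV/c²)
E = mc² = 4542 MeV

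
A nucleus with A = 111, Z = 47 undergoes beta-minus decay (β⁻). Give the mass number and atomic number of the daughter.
Daughter: A = 111, Z = 48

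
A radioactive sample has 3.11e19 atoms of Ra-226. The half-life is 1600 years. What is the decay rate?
A = λN = 1.347e16 decays/year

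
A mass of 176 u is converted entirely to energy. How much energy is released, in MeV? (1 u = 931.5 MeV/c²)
E = mc² = 1.639e5 MeV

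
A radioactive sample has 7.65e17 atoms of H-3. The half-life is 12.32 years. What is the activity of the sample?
A = λN = 4.304e16 decays/year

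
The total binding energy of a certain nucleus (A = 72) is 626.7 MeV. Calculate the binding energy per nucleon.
B.E./A = 626.7/72 = 8.704 MeV/nucleon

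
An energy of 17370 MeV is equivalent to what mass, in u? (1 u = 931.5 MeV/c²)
m = E/c² = 18.65 u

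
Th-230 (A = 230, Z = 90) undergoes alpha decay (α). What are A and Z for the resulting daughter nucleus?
Daughter: A = 226, Z = 88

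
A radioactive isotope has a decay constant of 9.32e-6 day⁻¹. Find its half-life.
t½ = ln(2)/λ = 74370 days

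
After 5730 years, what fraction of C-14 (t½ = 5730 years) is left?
N/N₀ = (1/2)^(t/t½) = 0.5 = 50%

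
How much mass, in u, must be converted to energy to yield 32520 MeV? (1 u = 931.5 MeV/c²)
m = E/c² = 34.91 u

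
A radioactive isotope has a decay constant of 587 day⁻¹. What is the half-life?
t½ = ln(2)/λ = 0.001181 days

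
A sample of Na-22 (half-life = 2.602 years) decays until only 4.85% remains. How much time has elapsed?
t = t½ × log₂(N₀/N) = 11.36 years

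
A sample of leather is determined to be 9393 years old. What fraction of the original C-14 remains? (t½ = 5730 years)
N/N₀ = (1/2)^(t/t½) = 0.321 = 32.1%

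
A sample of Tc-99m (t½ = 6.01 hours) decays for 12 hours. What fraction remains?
N/N₀ = (1/2)^(t/t½) = 0.2506 = 25.1%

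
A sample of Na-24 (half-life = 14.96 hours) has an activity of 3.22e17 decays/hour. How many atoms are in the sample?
N = A/λ = 6.95e18 atoms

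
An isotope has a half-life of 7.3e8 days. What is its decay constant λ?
λ = ln(2)/t½ = 9.495e-10 day⁻¹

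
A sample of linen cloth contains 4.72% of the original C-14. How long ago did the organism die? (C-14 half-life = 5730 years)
Age = t½ × log₂(1/ratio) = 25240 years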